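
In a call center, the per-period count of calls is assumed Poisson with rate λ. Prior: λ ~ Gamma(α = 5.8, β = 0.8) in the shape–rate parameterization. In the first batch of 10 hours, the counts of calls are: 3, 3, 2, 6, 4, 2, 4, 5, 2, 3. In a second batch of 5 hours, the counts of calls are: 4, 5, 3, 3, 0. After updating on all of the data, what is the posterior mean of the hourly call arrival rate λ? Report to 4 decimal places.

With a Gamma(shape α, rate β) prior, the Poisson likelihood is conjugate: the posterior is Gamma(α + ΣXᵢ, β + n).
Batch 1: sum of counts S = 34 over n = 10 hours.
After batch 1: Gamma(α+S, β+n) = Gamma(5.8+34, 0.8+10) = Gamma(39.8, 10.8).
Batch 2: sum of counts S = 15 over n = 5 hours.
After batch 2: Gamma(α+S, β+n) = Gamma(39.8+15, 10.8+5) = Gamma(54.8, 15.8).
Posterior mean = α/β = 54.8/15.8 = 3.4684.

3.4684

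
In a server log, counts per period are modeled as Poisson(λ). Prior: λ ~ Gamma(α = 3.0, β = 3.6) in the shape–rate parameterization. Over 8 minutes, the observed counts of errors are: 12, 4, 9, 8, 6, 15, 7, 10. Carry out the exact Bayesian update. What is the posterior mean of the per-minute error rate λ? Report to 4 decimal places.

With a Gamma(shape α, rate β) prior, the Poisson likelihood is conjugate: the posterior is Gamma(α + ΣXᵢ, β + n).
Sum of counts S = 71 over n = 8 minutes.
Posterior: Gamma(α+S, β+n) = Gamma(3.0+71, 3.6+8) = Gamma(74.0, 11.6).
Posterior mean = α/β = 74.0/11.6 = 6.3793.

6.3793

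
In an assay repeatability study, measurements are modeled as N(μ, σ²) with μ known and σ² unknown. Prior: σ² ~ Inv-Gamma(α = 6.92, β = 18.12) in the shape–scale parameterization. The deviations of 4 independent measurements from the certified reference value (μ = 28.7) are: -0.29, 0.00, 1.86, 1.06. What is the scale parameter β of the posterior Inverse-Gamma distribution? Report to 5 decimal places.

With known mean μ and an Inverse-Gamma(α, β) prior on σ², the Normal likelihood is conjugate: posterior is Inv-Gamma(α + n/2, β + Σ(xᵢ−μ)²/2).
Σ(xᵢ−μ)² = (-0.29)² + (0.00)² + (1.86)² + (1.06)² = 4.6673.
Posterior: Inv-Gamma(6.92 + 4/2, 18.12 + 4.6673/2) = Inv-Gamma(8.92, 20.45365).
Posterior β = 20.45365.

20.45365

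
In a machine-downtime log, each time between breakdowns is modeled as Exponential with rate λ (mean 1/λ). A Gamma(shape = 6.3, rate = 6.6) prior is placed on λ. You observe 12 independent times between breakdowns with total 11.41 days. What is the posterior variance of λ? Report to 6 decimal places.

0.056419

With a Gamma(shape α, rate β) prior on the exponential rate λ, the posterior after n observations with total T = Σxᵢ is Gamma(α+n, β+T).
Posterior: Gamma(6.3+12, 6.6+11.41) = Gamma(18.3, 18.01).
Var = α/β² = 0.056419.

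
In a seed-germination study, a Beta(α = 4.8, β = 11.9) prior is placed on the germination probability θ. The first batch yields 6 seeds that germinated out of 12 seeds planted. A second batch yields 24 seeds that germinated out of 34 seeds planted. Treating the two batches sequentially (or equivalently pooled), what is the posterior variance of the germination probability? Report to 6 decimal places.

0.003877

The Beta prior is conjugate to a Binomial/Bernoulli likelihood; the update adds successes to α and failures to β.
After batch 1: Beta(4.8+6, 11.9+6) = Beta(10.8, 17.9).
After batch 2: Beta(10.8+24, 17.9+10) = Beta(34.8, 27.9).
Var = αβ/((α+β)²(α+β+1)) = 34.8·27.9/(62.7²·63.7) = 0.003877.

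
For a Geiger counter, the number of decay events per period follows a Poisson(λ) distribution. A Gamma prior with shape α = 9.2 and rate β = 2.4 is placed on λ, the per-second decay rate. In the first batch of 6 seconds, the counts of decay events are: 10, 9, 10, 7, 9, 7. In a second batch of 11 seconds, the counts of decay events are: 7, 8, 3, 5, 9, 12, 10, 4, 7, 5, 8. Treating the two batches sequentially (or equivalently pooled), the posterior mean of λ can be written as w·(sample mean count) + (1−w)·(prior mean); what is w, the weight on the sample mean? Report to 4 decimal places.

0.8763

With a Gamma(shape α, rate β) prior, the Poisson likelihood is conjugate: the posterior is Gamma(α + ΣXᵢ, β + n).
Total number of seconds: n = 6 + 11 = 17.
Posterior mean = (α₀+S)/(β₀+n) = [n/(β₀+n)]·(S/n) + [β₀/(β₀+n)]·(α₀/β₀), so only n and β₀ enter the weight.
Weight on data w = n/(β₀+n) = 17/(2.4+17) = 17/19.4 = 0.8763.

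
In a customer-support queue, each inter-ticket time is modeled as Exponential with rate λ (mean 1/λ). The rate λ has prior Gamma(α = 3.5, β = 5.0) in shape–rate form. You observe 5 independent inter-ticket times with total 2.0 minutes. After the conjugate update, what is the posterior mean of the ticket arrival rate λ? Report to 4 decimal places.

1.2143

With a Gamma(shape α, rate β) prior on the exponential rate λ, the posterior after n observations with total T = Σxᵢ is Gamma(α+n, β+T).
Posterior: Gamma(3.5+5, 5.0+2.0) = Gamma(8.5, 7.0).
Posterior mean of λ = α/β = 8.5/7.0 = 1.2143.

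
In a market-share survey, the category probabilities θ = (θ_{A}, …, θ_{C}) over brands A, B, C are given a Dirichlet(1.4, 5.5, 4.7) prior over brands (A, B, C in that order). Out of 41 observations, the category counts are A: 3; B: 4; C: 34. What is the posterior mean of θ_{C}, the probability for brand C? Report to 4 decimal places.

0.7357

The Dirichlet prior is conjugate to the Multinomial likelihood: each posterior αⱼ = prior αⱼ + observed count nⱼ.
Posterior concentration: (4.4, 9.5, 38.7), total = 52.6.
E[θ_{C}|data] = α_{C}/Σα = 38.7/52.6 = 0.7357.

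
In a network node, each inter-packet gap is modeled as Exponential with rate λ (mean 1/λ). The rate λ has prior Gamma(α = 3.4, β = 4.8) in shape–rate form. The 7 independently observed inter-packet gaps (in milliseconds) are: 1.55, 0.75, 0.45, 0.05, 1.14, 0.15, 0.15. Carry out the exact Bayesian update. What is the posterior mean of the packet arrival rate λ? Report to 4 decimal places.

1.1504

With a Gamma(shape α, rate β) prior on the exponential rate λ, the posterior after n observations with total T = Σxᵢ is Gamma(α+n, β+T).
Sum of observations T = 4.24 milliseconds; n = 7.
Posterior: Gamma(3.4+7, 4.8+4.24) = Gamma(10.4, 9.04).
Posterior mean of λ = α/β = 10.4/9.04 = 1.1504.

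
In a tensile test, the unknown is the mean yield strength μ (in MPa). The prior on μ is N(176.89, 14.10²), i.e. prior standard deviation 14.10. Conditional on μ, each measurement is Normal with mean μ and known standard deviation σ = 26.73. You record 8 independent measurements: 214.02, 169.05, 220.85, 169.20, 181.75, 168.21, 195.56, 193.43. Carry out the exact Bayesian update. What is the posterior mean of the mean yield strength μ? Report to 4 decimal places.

185.2522

For Normal data with known variance σ², a Normal(μ₀, σ₀²) prior on μ is conjugate. Posterior precision = 1/σ₀² + n/σ²; posterior mean is the precision-weighted average of μ₀ and x̄.
Σxᵢ = 214.02 + 169.05 + 220.85 + 169.20 + 181.75 + 168.21 + 195.56 + 193.43 = 1512.07, so n·x̄ = 1512.07.
σ₀² = 14.10² = 198.81, σ² = 26.73² = 714.4929; σ² + n·σ₀² = 714.4929 + 8·198.81 = 2304.9729.
Posterior mean = (μ₀/σ₀² + n·x̄/σ²)/(1/σ₀² + n/σ²) = (σ²·μ₀ + σ₀²·n·x̄)/(σ² + n·σ₀²) = (714.4929·176.89 + 198.81·1512.07)/2304.9729 = 427001.285781/2304.9729 = 185.2522.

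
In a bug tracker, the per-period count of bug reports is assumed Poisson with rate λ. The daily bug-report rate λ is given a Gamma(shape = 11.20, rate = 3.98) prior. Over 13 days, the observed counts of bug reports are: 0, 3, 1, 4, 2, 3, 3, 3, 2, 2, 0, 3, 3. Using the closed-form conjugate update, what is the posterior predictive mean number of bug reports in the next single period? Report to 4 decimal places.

2.3675

With a Gamma(shape α, rate β) prior, the Poisson likelihood is conjugate: the posterior is Gamma(α + ΣXᵢ, β + n).
Sum of counts S = 29 over n = 13 days.
Posterior: Gamma(α+S, β+n) = Gamma(11.20+29, 3.98+13) = Gamma(40.20, 16.98).
The predictive distribution for one future period is NegBinom with mean α/β = 2.3675.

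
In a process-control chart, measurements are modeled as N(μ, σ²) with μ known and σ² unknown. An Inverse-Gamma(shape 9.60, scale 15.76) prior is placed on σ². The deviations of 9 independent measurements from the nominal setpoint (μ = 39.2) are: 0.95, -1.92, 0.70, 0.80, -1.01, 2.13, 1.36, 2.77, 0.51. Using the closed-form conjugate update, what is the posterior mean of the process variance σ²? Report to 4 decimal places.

With known mean μ and an Inverse-Gamma(α, β) prior on σ², the Normal likelihood is conjugate: posterior is Inv-Gamma(α + n/2, β + Σ(xᵢ−μ)²/2).
Σ(xᵢ−μ)² = (0.95)² + (-1.92)² + (0.70)² + (0.80)² + (-1.01)² + (2.13)² + (1.36)² + (2.77)² + (0.51)² = 21.0585.
Posterior: Inv-Gamma(9.60 + 9/2, 15.76 + 21.0585/2) = Inv-Gamma(14.10, 26.28925).
E[σ²|data] = β/(α−1) = 26.28925/13.10 = 2.0068.

2.0068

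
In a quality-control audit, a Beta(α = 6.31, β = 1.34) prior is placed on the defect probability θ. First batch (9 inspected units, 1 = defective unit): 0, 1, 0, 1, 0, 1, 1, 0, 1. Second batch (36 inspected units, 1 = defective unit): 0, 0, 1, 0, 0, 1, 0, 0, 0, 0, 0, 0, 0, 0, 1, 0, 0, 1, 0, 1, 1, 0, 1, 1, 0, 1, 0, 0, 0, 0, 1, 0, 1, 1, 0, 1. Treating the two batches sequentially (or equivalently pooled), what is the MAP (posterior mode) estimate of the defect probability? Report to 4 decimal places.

0.4602

The Beta prior is conjugate to a Binomial/Bernoulli likelihood; the update adds successes to α and failures to β.
After batch 1: Beta(6.31+5, 1.34+4) = Beta(11.31, 5.34).
After batch 2: Beta(11.31+13, 5.34+23) = Beta(24.31, 28.34).
Mode of Beta(a,b) for a,b>1 is (a−1)/(a+b−2) = 23.31/50.65 = 0.4602.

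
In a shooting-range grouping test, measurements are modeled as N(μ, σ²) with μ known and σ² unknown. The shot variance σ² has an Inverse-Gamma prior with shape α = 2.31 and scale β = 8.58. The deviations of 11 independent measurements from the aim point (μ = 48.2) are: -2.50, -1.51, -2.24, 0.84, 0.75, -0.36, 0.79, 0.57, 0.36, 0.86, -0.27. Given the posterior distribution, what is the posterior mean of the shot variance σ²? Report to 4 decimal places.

With known mean μ and an Inverse-Gamma(α, β) prior on σ², the Normal likelihood is conjugate: posterior is Inv-Gamma(α + n/2, β + Σ(xᵢ−μ)²/2).
Σ(xᵢ−μ)² = (-2.50)² + (-1.51)² + (-2.24)² + (0.84)² + (0.75)² + (-0.36)² + (0.79)² + (0.57)² + (0.36)² + (0.86)² + (-0.27)² = 16.8365.
Posterior: Inv-Gamma(2.31 + 11/2, 8.58 + 16.8365/2) = Inv-Gamma(7.81, 16.99825).
E[σ²|data] = β/(α−1) = 16.99825/6.81 = 2.4961.

2.4961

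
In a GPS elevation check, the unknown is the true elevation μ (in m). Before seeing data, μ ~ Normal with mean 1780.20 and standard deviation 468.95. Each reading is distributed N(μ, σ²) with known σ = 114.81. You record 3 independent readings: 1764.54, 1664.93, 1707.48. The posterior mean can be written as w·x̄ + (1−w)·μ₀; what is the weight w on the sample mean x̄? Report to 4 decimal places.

0.9804

For Normal data with known variance σ², a Normal(μ₀, σ₀²) prior on μ is conjugate. Posterior precision = 1/σ₀² + n/σ²; posterior mean is the precision-weighted average of μ₀ and x̄.
σ₀² = 468.95² = 219914.1025, σ² = 114.81² = 13181.3361. Prior precision 1/σ₀² = 1/219914.1025; data precision n/σ² = 3/13181.3361.
w = (n/σ²)/(1/σ₀² + n/σ²) = n·σ₀²/(σ² + n·σ₀²) = 3·219914.1025/(13181.3361 + 3·219914.1025) = 659742.3075/672923.6436 = 0.9804.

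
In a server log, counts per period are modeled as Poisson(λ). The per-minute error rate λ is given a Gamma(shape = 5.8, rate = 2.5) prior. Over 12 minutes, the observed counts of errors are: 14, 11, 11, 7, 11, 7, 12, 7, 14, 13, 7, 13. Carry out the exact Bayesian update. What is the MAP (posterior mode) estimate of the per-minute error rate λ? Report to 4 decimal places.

With a Gamma(shape α, rate β) prior, the Poisson likelihood is conjugate: the posterior is Gamma(α + ΣXᵢ, β + n).
Sum of counts S = 127 over n = 12 minutes.
Posterior: Gamma(α+S, β+n) = Gamma(5.8+127, 2.5+12) = Gamma(132.8, 14.5).
Mode of Gamma(α,β) for α≥1 is (α−1)/β = 131.8/14.5 = 9.0897.

9.0897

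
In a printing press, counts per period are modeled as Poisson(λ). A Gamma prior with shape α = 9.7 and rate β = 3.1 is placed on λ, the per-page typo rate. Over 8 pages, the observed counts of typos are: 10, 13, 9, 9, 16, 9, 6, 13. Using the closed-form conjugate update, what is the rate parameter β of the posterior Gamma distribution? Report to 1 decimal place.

With a Gamma(shape α, rate β) prior, the Poisson likelihood is conjugate: the posterior is Gamma(α + ΣXᵢ, β + n).
Sum of counts S = 85 over n = 8 pages.
Posterior: Gamma(α+S, β+n) = Gamma(9.7+85, 3.1+8) = Gamma(94.7, 11.1).
Posterior β = 11.1.

11.1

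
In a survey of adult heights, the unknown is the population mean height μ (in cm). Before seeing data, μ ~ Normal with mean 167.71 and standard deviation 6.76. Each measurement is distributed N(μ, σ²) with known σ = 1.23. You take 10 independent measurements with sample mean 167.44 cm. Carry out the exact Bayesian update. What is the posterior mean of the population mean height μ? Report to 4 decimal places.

167.4409

For Normal data with known variance σ², a Normal(μ₀, σ₀²) prior on μ is conjugate. Posterior precision = 1/σ₀² + n/σ²; posterior mean is the precision-weighted average of μ₀ and x̄.
n·x̄ = 10·167.44 = 1674.4.
σ₀² = 6.76² = 45.6976, σ² = 1.23² = 1.5129; σ² + n·σ₀² = 1.5129 + 10·45.6976 = 458.4889.
Posterior mean = (μ₀/σ₀² + n·x̄/σ²)/(1/σ₀² + n/σ²) = (σ²·μ₀ + σ₀²·n·x̄)/(σ² + n·σ₀²) = (1.5129·167.71 + 45.6976·1674.4)/458.4889 = 76769.789899/458.4889 = 167.4409.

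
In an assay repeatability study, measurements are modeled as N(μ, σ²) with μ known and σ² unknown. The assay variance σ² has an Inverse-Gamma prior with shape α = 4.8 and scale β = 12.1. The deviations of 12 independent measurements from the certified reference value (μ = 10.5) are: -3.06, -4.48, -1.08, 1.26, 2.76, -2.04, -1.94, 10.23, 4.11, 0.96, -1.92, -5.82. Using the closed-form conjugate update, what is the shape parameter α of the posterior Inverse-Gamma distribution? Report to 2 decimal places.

With known mean μ and an Inverse-Gamma(α, β) prior on σ², the Normal likelihood is conjugate: posterior is Inv-Gamma(α + n/2, β + Σ(xᵢ−μ)²/2).
Σ(xᵢ−μ)² = (-3.06)² + (-4.48)² + (-1.08)² + (1.26)² + (2.76)² + (-2.04)² + (-1.94)² + (10.23)² + (4.11)² + (0.96)² + (-1.92)² + (-5.82)² = 207.7562.
Posterior: Inv-Gamma(4.8 + 12/2, 12.1 + 207.7562/2) = Inv-Gamma(10.80, 115.97810).
Posterior α = 10.80.

10.80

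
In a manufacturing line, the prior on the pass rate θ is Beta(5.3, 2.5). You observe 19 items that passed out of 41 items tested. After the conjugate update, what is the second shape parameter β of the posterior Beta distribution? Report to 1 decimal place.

The Beta prior is conjugate to a Binomial/Bernoulli likelihood; the update adds successes to α and failures to β.
Posterior: Beta(α+k, β+n−k) = Beta(5.3+19, 2.5+22) = Beta(24.3, 24.5).
Posterior β = 24.5.

24.5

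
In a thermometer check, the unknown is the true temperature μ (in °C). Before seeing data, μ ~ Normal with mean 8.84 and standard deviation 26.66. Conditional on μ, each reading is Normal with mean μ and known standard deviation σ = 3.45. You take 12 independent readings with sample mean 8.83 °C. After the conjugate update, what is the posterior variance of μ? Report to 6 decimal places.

0.990493

For Normal data with known variance σ², a Normal(μ₀, σ₀²) prior on μ is conjugate. Posterior precision = 1/σ₀² + n/σ²; posterior mean is the precision-weighted average of μ₀ and x̄.
σ₀² = 26.66² = 710.7556, σ² = 3.45² = 11.9025; σ² + n·σ₀² = 11.9025 + 12·710.7556 = 8540.9697.
Posterior precision = 1/σ₀² + n/σ² = 1/710.7556 + 12/11.9025 = (σ² + n·σ₀²)/(σ₀²σ²) = 8540.9697/(710.7556·11.9025); posterior variance σₙ² = σ₀²σ²/(σ² + n·σ₀²) = 710.7556·11.9025/8540.9697 = 0.990493.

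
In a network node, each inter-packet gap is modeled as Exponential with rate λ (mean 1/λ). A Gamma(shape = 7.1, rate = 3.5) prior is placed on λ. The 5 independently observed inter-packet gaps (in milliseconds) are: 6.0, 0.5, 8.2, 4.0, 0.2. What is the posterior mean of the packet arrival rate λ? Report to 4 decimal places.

With a Gamma(shape α, rate β) prior on the exponential rate λ, the posterior after n observations with total T = Σxᵢ is Gamma(α+n, β+T).
Sum of observations T = 18.9 milliseconds; n = 5.
Posterior: Gamma(7.1+5, 3.5+18.9) = Gamma(12.1, 22.4).
Posterior mean of λ = α/β = 12.1/22.4 = 0.5402.

0.5402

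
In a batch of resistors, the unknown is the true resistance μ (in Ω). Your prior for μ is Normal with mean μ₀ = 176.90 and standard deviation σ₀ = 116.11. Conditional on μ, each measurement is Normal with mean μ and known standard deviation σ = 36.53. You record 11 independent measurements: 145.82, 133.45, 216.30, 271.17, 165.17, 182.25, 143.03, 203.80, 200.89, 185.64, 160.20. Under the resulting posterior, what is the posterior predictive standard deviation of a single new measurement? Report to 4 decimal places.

38.1402

For Normal data with known variance σ², a Normal(μ₀, σ₀²) prior on μ is conjugate. Posterior precision = 1/σ₀² + n/σ²; posterior mean is the precision-weighted average of μ₀ and x̄.
σ₀² = 116.11² = 13481.5321, σ² = 36.53² = 1334.4409; σ² + n·σ₀² = 1334.4409 + 11·13481.5321 = 149631.294.
Posterior precision = 1/σ₀² + n/σ² = 1/13481.5321 + 11/1334.4409 = (σ² + n·σ₀²)/(σ₀²σ²) = 149631.294/(13481.5321·1334.4409); posterior variance σₙ² = σ₀²σ²/(σ² + n·σ₀²) = 13481.5321·1334.4409/149631.294 = 120.230918.
Predictive variance for one new observation = σₙ² + σ² = 13481.5321·1334.4409/149631.294 + 1334.4409 = σ²·(σ₀² + 149631.294)/149631.294 = 1334.4409·163112.8261/149631.294 = 1454.671818; SD = √(1334.4409·163112.8261/149631.294) = 38.1402.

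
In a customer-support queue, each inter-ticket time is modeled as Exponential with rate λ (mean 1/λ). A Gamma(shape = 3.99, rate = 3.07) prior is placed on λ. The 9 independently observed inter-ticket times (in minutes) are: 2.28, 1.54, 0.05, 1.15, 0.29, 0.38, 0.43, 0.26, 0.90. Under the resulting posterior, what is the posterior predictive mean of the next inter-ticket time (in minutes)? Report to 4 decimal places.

0.8632

With a Gamma(shape α, rate β) prior on the exponential rate λ, the posterior after n observations with total T = Σxᵢ is Gamma(α+n, β+T).
Sum of observations T = 7.28 minutes; n = 9.
Posterior: Gamma(3.99+9, 3.07+7.28) = Gamma(12.99, 10.35).
The predictive distribution for the next observation is Lomax; its mean is β/(α−1) = 10.35/11.99 = 0.8632.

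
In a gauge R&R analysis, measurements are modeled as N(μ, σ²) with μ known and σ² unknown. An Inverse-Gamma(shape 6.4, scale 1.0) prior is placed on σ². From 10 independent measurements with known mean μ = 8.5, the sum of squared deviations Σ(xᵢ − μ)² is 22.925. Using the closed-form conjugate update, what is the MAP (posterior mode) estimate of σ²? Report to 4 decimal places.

With known mean μ and an Inverse-Gamma(α, β) prior on σ², the Normal likelihood is conjugate: posterior is Inv-Gamma(α + n/2, β + Σ(xᵢ−μ)²/2).
Posterior: Inv-Gamma(6.4 + 10/2, 1.0 + 22.925/2) = Inv-Gamma(11.40, 12.4625).
Mode = β/(α+1) = 12.4625/12.40 = 1.0050.

1.0050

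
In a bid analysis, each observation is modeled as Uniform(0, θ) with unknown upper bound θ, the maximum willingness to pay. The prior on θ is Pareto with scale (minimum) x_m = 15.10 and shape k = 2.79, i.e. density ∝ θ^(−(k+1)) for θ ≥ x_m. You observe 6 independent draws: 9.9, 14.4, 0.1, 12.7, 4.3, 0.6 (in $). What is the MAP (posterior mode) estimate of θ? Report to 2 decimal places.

15.10

A Pareto(scale x_m, shape k) prior on the upper bound θ of Uniform(0, θ) is conjugate: posterior is Pareto(max(x_m, max xᵢ), k + n).
Sample maximum = 14.4; prior scale x_m = 15.10 → posterior scale = max = 15.10.
Posterior shape = 2.79 + 6 = 8.79.
The Pareto density is decreasing on [x_m, ∞), so the mode is x_m = 15.10.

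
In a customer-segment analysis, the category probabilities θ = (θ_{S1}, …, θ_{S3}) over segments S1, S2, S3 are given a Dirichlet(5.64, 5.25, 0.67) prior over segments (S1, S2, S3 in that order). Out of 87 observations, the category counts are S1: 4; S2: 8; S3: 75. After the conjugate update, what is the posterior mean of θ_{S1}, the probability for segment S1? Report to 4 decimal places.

The Dirichlet prior is conjugate to the Multinomial likelihood: each posterior αⱼ = prior αⱼ + observed count nⱼ.
Posterior concentration: (9.64, 13.25, 75.67), total = 98.56.
E[θ_{S1}|data] = α_{S1}/Σα = 9.64/98.56 = 0.0978.

0.0978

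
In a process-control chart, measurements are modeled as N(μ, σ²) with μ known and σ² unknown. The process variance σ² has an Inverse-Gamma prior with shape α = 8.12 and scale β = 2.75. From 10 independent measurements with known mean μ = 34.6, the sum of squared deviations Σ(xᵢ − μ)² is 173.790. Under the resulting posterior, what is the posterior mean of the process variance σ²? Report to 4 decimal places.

7.3965

With known mean μ and an Inverse-Gamma(α, β) prior on σ², the Normal likelihood is conjugate: posterior is Inv-Gamma(α + n/2, β + Σ(xᵢ−μ)²/2).
Posterior: Inv-Gamma(8.12 + 10/2, 2.75 + 173.790/2) = Inv-Gamma(13.12, 89.6450).
E[σ²|data] = β/(α−1) = 89.6450/12.12 = 7.3965.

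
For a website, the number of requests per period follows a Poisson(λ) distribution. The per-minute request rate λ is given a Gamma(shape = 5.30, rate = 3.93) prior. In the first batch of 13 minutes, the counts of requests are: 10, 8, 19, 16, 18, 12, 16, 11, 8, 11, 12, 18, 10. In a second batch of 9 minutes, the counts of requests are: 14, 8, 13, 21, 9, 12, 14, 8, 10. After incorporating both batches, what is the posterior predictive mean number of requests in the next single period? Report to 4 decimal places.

10.9256

With a Gamma(shape α, rate β) prior, the Poisson likelihood is conjugate: the posterior is Gamma(α + ΣXᵢ, β + n).
Batch 1: sum of counts S = 169 over n = 13 minutes.
After batch 1: Gamma(α+S, β+n) = Gamma(5.30+169, 3.93+13) = Gamma(174.30, 16.93).
Batch 2: sum of counts S = 109 over n = 9 minutes.
After batch 2: Gamma(α+S, β+n) = Gamma(174.30+109, 16.93+9) = Gamma(283.30, 25.93).
The predictive distribution for one future period is NegBinom with mean α/β = 10.9256.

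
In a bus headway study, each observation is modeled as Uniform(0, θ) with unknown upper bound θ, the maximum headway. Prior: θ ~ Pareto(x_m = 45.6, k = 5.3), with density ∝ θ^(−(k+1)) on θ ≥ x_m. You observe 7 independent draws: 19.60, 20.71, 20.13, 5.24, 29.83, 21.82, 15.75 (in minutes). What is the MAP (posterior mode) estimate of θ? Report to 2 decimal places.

A Pareto(scale x_m, shape k) prior on the upper bound θ of Uniform(0, θ) is conjugate: posterior is Pareto(max(x_m, max xᵢ), k + n).
Sample maximum = 29.83; prior scale x_m = 45.6 → posterior scale = max = 45.60.
Posterior shape = 5.3 + 7 = 12.3.
The Pareto density is decreasing on [x_m, ∞), so the mode is x_m = 45.60.

45.60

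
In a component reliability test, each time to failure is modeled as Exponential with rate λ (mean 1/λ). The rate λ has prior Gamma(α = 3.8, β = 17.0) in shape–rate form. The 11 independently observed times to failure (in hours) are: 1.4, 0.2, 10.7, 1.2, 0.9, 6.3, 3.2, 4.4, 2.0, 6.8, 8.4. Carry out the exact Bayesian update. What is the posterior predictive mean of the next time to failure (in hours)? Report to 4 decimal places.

With a Gamma(shape α, rate β) prior on the exponential rate λ, the posterior after n observations with total T = Σxᵢ is Gamma(α+n, β+T).
Sum of observations T = 45.5 hours; n = 11.
Posterior: Gamma(3.8+11, 17.0+45.5) = Gamma(14.8, 62.5).
The predictive distribution for the next observation is Lomax; its mean is β/(α−1) = 62.5/13.8 = 4.5290.

4.5290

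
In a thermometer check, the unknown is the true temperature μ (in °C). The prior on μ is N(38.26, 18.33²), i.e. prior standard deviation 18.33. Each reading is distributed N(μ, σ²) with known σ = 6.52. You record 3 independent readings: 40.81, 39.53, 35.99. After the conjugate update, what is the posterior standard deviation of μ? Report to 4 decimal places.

For Normal data with known variance σ², a Normal(μ₀, σ₀²) prior on μ is conjugate. Posterior precision = 1/σ₀² + n/σ²; posterior mean is the precision-weighted average of μ₀ and x̄.
σ₀² = 18.33² = 335.9889, σ² = 6.52² = 42.5104; σ² + n·σ₀² = 42.5104 + 3·335.9889 = 1050.4771.
Posterior precision = 1/σ₀² + n/σ² = 1/335.9889 + 3/42.5104 = (σ² + n·σ₀²)/(σ₀²σ²) = 1050.4771/(335.9889·42.5104); posterior variance σₙ² = σ₀²σ²/(σ² + n·σ₀²) = 335.9889·42.5104/1050.4771 = 13.596701.
Posterior SD = √σₙ² = √(335.9889·42.5104/1050.4771) = 3.6874.

3.6874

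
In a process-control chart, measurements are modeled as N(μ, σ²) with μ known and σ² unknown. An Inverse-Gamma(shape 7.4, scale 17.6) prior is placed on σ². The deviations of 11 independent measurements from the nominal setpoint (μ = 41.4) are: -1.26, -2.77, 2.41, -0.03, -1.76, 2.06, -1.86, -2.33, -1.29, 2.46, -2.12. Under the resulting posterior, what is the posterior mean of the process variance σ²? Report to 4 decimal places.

3.3071

With known mean μ and an Inverse-Gamma(α, β) prior on σ², the Normal likelihood is conjugate: posterior is Inv-Gamma(α + n/2, β + Σ(xᵢ−μ)²/2).
Σ(xᵢ−μ)² = (-1.26)² + (-2.77)² + (2.41)² + (-0.03)² + (-1.76)² + (2.06)² + (-1.86)² + (-2.33)² + (-1.29)² + (2.46)² + (-2.12)² = 43.5093.
Posterior: Inv-Gamma(7.4 + 11/2, 17.6 + 43.5093/2) = Inv-Gamma(12.90, 39.35465).
E[σ²|data] = β/(α−1) = 39.35465/11.90 = 3.3071.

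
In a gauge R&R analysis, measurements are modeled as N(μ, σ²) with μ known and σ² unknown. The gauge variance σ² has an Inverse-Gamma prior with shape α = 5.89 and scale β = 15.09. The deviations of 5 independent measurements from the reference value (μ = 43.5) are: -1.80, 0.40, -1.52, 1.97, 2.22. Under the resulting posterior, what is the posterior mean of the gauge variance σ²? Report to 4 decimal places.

3.0243

With known mean μ and an Inverse-Gamma(α, β) prior on σ², the Normal likelihood is conjugate: posterior is Inv-Gamma(α + n/2, β + Σ(xᵢ−μ)²/2).
Σ(xᵢ−μ)² = (-1.80)² + (0.40)² + (-1.52)² + (1.97)² + (2.22)² = 14.5197.
Posterior: Inv-Gamma(5.89 + 5/2, 15.09 + 14.5197/2) = Inv-Gamma(8.39, 22.34985).
E[σ²|data] = β/(α−1) = 22.34985/7.39 = 3.0243.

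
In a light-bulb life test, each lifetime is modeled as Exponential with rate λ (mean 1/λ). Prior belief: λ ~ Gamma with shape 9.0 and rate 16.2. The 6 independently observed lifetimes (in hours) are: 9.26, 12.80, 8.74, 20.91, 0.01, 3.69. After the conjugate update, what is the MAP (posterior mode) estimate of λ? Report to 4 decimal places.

With a Gamma(shape α, rate β) prior on the exponential rate λ, the posterior after n observations with total T = Σxᵢ is Gamma(α+n, β+T).
Sum of observations T = 55.41 hours; n = 6.
Posterior: Gamma(9.0+6, 16.2+55.41) = Gamma(15.0, 71.61).
Mode = (α−1)/β = 0.1955.

0.1955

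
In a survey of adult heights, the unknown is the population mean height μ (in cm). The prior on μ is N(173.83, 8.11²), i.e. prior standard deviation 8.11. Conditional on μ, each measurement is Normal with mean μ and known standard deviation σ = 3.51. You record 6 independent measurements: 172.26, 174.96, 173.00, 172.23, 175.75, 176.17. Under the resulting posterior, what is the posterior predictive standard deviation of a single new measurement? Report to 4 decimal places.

For Normal data with known variance σ², a Normal(μ₀, σ₀²) prior on μ is conjugate. Posterior precision = 1/σ₀² + n/σ²; posterior mean is the precision-weighted average of μ₀ and x̄.
σ₀² = 8.11² = 65.7721, σ² = 3.51² = 12.3201; σ² + n·σ₀² = 12.3201 + 6·65.7721 = 406.9527.
Posterior precision = 1/σ₀² + n/σ² = 1/65.7721 + 6/12.3201 = (σ² + n·σ₀²)/(σ₀²σ²) = 406.9527/(65.7721·12.3201); posterior variance σₙ² = σ₀²σ²/(σ² + n·σ₀²) = 65.7721·12.3201/406.9527 = 1.991187.
Predictive variance for one new observation = σₙ² + σ² = 65.7721·12.3201/406.9527 + 12.3201 = σ²·(σ₀² + 406.9527)/406.9527 = 12.3201·472.7248/406.9527 = 14.311287; SD = √(12.3201·472.7248/406.9527) = 3.7830.

3.7830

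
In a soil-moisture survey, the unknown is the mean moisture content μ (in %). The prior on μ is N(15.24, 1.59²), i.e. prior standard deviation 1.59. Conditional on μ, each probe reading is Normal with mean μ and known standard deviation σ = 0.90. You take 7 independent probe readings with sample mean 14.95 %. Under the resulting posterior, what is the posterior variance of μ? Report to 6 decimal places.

For Normal data with known variance σ², a Normal(μ₀, σ₀²) prior on μ is conjugate. Posterior precision = 1/σ₀² + n/σ²; posterior mean is the precision-weighted average of μ₀ and x̄.
σ₀² = 1.59² = 2.5281, σ² = 0.90² = 0.81; σ² + n·σ₀² = 0.81 + 7·2.5281 = 18.5067.
Posterior precision = 1/σ₀² + n/σ² = 1/2.5281 + 7/0.81 = (σ² + n·σ₀²)/(σ₀²σ²) = 18.5067/(2.5281·0.81); posterior variance σₙ² = σ₀²σ²/(σ² + n·σ₀²) = 2.5281·0.81/18.5067 = 0.110650.

0.110650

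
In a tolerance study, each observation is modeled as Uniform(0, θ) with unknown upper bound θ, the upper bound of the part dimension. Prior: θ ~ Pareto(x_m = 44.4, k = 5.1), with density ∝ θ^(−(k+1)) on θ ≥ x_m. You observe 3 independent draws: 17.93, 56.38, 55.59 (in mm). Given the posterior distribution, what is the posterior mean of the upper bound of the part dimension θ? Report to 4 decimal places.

64.3208

A Pareto(scale x_m, shape k) prior on the upper bound θ of Uniform(0, θ) is conjugate: posterior is Pareto(max(x_m, max xᵢ), k + n).
Sample maximum = 56.38; prior scale x_m = 44.4 → posterior scale = max = 56.38.
Posterior shape = 5.1 + 3 = 8.1.
E[θ|data] = k·x_m/(k−1) = 8.1·56.38/7.1 = 64.3208.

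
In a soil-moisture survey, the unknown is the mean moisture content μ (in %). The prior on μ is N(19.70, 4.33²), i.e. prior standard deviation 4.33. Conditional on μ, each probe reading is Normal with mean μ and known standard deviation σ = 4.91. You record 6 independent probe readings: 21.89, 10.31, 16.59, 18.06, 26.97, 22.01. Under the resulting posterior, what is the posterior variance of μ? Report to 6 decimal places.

For Normal data with known variance σ², a Normal(μ₀, σ₀²) prior on μ is conjugate. Posterior precision = 1/σ₀² + n/σ²; posterior mean is the precision-weighted average of μ₀ and x̄.
σ₀² = 4.33² = 18.7489, σ² = 4.91² = 24.1081; σ² + n·σ₀² = 24.1081 + 6·18.7489 = 136.6015.
Posterior precision = 1/σ₀² + n/σ² = 1/18.7489 + 6/24.1081 = (σ² + n·σ₀²)/(σ₀²σ²) = 136.6015/(18.7489·24.1081); posterior variance σₙ² = σ₀²σ²/(σ² + n·σ₀²) = 18.7489·24.1081/136.6015 = 3.308897.

3.308897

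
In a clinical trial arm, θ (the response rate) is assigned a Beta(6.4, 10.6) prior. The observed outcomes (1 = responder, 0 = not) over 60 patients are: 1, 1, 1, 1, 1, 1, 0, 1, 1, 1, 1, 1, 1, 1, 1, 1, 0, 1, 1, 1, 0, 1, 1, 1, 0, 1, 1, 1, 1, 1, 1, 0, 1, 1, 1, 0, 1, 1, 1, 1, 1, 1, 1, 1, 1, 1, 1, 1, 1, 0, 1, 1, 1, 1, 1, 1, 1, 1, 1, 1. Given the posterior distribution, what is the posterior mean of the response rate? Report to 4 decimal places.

The Beta prior is conjugate to a Binomial/Bernoulli likelihood; the update adds successes to α and failures to β.
Posterior: Beta(α+k, β+n−k) = Beta(6.4+53, 10.6+7) = Beta(59.4, 17.6).
Posterior mean = α/(α+β) = 59.4/77.0 = 0.7714.

0.7714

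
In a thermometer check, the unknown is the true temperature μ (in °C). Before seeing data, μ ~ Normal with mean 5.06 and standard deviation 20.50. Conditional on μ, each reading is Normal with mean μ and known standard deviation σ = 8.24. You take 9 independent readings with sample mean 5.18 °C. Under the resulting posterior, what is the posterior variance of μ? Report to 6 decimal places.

For Normal data with known variance σ², a Normal(μ₀, σ₀²) prior on μ is conjugate. Posterior precision = 1/σ₀² + n/σ²; posterior mean is the precision-weighted average of μ₀ and x̄.
σ₀² = 20.50² = 420.25, σ² = 8.24² = 67.8976; σ² + n·σ₀² = 67.8976 + 9·420.25 = 3850.1476.
Posterior precision = 1/σ₀² + n/σ² = 1/420.25 + 9/67.8976 = (σ² + n·σ₀²)/(σ₀²σ²) = 3850.1476/(420.25·67.8976); posterior variance σₙ² = σ₀²σ²/(σ² + n·σ₀²) = 420.25·67.8976/3850.1476 = 7.411136.

7.411136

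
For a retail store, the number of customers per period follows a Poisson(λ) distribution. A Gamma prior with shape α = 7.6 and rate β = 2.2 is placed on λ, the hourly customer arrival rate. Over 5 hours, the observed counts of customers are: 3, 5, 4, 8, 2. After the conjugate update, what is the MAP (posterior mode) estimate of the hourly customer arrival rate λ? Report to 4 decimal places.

3.9722

With a Gamma(shape α, rate β) prior, the Poisson likelihood is conjugate: the posterior is Gamma(α + ΣXᵢ, β + n).
Sum of counts S = 22 over n = 5 hours.
Posterior: Gamma(α+S, β+n) = Gamma(7.6+22, 2.2+5) = Gamma(29.6, 7.2).
Mode of Gamma(α,β) for α≥1 is (α−1)/β = 28.6/7.2 = 3.9722.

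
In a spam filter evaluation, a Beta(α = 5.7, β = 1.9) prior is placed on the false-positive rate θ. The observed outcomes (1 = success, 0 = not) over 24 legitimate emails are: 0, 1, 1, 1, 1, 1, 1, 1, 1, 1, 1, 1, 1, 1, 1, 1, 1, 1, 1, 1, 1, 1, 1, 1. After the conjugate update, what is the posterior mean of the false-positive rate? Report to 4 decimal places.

0.9082

The Beta prior is conjugate to a Binomial/Bernoulli likelihood; the update adds successes to α and failures to β.
Posterior: Beta(α+k, β+n−k) = Beta(5.7+23, 1.9+1) = Beta(28.7, 2.9).
Posterior mean = α/(α+β) = 28.7/31.6 = 0.9082.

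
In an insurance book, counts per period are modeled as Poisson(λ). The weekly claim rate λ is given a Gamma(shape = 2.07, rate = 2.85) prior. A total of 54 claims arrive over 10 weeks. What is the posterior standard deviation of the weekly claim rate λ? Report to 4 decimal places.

0.5827

With a Gamma(shape α, rate β) prior, the Poisson likelihood is conjugate: the posterior is Gamma(α + ΣXᵢ, β + n).
Posterior: Gamma(α+S, β+n) = Gamma(2.07+54, 2.85+10) = Gamma(56.07, 12.85).
SD = √α/β = √56.07/12.85 = 0.5827.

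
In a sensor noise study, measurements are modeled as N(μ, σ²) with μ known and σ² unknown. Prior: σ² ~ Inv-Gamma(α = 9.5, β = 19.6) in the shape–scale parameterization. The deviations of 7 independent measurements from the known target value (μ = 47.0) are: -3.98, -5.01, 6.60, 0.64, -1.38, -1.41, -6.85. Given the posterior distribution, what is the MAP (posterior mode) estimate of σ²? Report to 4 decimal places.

With known mean μ and an Inverse-Gamma(α, β) prior on σ², the Normal likelihood is conjugate: posterior is Inv-Gamma(α + n/2, β + Σ(xᵢ−μ)²/2).
Σ(xᵢ−μ)² = (-3.98)² + (-5.01)² + (6.60)² + (0.64)² + (-1.38)² + (-1.41)² + (-6.85)² = 135.7251.
Posterior: Inv-Gamma(9.5 + 7/2, 19.6 + 135.7251/2) = Inv-Gamma(13.00, 87.46255).
Mode = β/(α+1) = 87.46255/14.00 = 6.2473.

6.2473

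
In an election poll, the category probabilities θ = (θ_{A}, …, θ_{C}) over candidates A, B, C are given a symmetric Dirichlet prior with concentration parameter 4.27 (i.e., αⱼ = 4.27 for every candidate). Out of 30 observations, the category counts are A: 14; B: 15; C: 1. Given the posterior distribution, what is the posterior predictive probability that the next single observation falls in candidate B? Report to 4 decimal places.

0.4501

The Dirichlet prior is conjugate to the Multinomial likelihood: each posterior αⱼ = prior αⱼ + observed count nⱼ.
Posterior concentration: (18.27, 19.27, 5.27), total = 42.81.
P(next = B | data) = α_{B}/Σα = 0.4501.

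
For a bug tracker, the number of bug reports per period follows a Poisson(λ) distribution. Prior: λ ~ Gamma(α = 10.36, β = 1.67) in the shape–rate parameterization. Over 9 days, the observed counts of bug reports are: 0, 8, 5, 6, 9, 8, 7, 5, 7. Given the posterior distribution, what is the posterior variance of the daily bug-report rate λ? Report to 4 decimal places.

0.5741

With a Gamma(shape α, rate β) prior, the Poisson likelihood is conjugate: the posterior is Gamma(α + ΣXᵢ, β + n).
Sum of counts S = 55 over n = 9 days.
Posterior: Gamma(α+S, β+n) = Gamma(10.36+55, 1.67+9) = Gamma(65.36, 10.67).
Var = α/β² = 65.36/10.67² = 0.5741.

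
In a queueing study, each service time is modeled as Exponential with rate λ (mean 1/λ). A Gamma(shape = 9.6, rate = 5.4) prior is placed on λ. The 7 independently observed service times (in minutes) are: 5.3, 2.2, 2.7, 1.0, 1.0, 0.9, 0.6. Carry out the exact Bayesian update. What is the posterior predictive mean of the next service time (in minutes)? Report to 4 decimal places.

1.2244

With a Gamma(shape α, rate β) prior on the exponential rate λ, the posterior after n observations with total T = Σxᵢ is Gamma(α+n, β+T).
Sum of observations T = 13.7 minutes; n = 7.
Posterior: Gamma(9.6+7, 5.4+13.7) = Gamma(16.6, 19.1).
The predictive distribution for the next observation is Lomax; its mean is β/(α−1) = 19.1/15.6 = 1.2244.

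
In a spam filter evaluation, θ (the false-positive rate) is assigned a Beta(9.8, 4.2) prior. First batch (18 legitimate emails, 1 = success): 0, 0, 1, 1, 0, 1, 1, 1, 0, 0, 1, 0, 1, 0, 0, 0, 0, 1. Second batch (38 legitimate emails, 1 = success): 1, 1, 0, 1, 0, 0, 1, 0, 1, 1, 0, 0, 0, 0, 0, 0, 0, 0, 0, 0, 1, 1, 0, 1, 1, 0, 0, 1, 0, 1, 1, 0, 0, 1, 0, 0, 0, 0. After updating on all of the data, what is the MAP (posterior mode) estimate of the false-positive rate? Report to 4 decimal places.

0.4529

The Beta prior is conjugate to a Binomial/Bernoulli likelihood; the update adds successes to α and failures to β.
After batch 1: Beta(9.8+8, 4.2+10) = Beta(17.8, 14.2).
After batch 2: Beta(17.8+14, 14.2+24) = Beta(31.8, 38.2).
Mode of Beta(a,b) for a,b>1 is (a−1)/(a+b−2) = 30.8/68.0 = 0.4529.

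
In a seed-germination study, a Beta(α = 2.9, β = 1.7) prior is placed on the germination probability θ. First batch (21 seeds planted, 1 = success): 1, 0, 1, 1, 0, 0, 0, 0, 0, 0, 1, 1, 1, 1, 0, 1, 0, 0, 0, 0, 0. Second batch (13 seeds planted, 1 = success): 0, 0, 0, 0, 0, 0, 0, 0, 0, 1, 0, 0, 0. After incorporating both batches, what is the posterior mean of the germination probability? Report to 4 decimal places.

0.3083

The Beta prior is conjugate to a Binomial/Bernoulli likelihood; the update adds successes to α and failures to β.
After batch 1: Beta(2.9+8, 1.7+13) = Beta(10.9, 14.7).
After batch 2: Beta(10.9+1, 14.7+12) = Beta(11.9, 26.7).
Posterior mean = α/(α+β) = 11.9/38.6 = 0.3083.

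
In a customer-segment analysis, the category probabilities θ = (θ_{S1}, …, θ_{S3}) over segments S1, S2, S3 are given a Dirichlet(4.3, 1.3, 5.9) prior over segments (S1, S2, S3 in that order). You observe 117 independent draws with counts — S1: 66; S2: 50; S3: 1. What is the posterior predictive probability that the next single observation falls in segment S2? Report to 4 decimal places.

The Dirichlet prior is conjugate to the Multinomial likelihood: each posterior αⱼ = prior αⱼ + observed count nⱼ.
Posterior concentration: (70.3, 51.3, 6.9), total = 128.5.
P(next = S2 | data) = α_{S2}/Σα = 0.3992.

0.3992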